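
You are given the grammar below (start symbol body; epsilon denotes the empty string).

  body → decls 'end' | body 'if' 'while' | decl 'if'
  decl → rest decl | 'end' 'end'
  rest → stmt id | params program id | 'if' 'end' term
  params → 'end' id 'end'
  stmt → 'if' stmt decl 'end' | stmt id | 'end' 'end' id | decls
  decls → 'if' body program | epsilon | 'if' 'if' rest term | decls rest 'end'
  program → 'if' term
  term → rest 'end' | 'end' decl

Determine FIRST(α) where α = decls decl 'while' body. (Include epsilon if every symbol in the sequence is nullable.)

Add FIRST(decls)\{epsilon} = { 'end', 'if', id }; decls is nullable, continue.
Add FIRST(decl) = { 'end', 'if', id }; decl is not nullable, stop.

{ 'end', 'if', id }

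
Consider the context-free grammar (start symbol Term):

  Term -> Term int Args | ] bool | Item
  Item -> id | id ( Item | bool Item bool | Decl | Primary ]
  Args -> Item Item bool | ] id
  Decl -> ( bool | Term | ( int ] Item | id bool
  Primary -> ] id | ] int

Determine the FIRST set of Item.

Item -> id contributes {id}.
Item -> id ( Item contributes {id}.
Item -> bool Item bool contributes {bool}.
From Item -> Decl: add FIRST(Decl) = { (, ], bool, id }.
From Item -> Primary ]: add FIRST(Primary) = { ] }.
Union: FIRST(Item) = { (, ], bool, id }.

{ (, ], bool, id }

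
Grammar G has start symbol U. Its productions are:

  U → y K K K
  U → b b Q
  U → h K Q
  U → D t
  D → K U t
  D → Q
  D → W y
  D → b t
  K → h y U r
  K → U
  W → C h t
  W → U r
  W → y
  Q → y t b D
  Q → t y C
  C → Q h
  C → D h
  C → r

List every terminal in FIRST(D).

{ b, h, r, t, y }

From D → K U t: add FIRST(K) = { b, h, r, t, y }.
From D → Q: add FIRST(Q) = { t, y }.
From D → W y: add FIRST(W) = { b, h, r, t, y }.
D → b t contributes {b}.
Union: FIRST(D) = { b, h, r, t, y }.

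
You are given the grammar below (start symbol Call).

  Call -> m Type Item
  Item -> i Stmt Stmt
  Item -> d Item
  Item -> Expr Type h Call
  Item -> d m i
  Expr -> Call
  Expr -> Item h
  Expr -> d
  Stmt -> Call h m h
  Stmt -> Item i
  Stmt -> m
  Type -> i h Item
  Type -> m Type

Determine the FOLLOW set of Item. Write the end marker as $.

{ $, d, h, i, m }

In Call -> m Type Item: Item is at the end, add FOLLOW(Call) = { $, d, h, i, m }.
In Item -> d Item: Item is at the end, add FOLLOW(Item) = { $, d, h, i, m }.
In Expr -> Item h: add FIRST(h) = { h }.
In Stmt -> Item i: add FIRST(i) = { i }.
In Type -> i h Item: Item is at the end, add FOLLOW(Type) = { d, h, i, m }.
Union: FOLLOW(Item) = { $, d, h, i, m }.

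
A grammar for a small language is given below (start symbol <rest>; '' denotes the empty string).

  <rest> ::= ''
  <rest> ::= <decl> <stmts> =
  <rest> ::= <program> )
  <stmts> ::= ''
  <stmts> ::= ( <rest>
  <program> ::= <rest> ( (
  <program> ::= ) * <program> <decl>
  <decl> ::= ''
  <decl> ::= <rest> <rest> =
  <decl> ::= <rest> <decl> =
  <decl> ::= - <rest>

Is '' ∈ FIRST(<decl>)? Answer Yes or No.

<decl> has an ''-production, so <decl> ⇒ ''.

Yes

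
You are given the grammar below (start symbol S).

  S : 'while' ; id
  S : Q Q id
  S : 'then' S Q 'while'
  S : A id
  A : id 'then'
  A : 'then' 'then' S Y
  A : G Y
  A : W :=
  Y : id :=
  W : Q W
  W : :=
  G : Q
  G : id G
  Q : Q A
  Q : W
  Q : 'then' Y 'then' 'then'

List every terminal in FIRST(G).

{ 'then', :=, id }

From G : Q: add FIRST(Q) = { 'then', := }.
G : id G contributes {id}.
Union: FIRST(G) = { 'then', :=, id }.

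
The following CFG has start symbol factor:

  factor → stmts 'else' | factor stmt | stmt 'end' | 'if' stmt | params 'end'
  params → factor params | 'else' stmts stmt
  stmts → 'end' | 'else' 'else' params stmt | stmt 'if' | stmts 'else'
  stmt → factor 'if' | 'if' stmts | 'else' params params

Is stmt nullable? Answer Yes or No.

No

No nonterminal in this grammar is nullable.
No production of stmt has an RHS whose symbols are all nullable, so stmt is not nullable.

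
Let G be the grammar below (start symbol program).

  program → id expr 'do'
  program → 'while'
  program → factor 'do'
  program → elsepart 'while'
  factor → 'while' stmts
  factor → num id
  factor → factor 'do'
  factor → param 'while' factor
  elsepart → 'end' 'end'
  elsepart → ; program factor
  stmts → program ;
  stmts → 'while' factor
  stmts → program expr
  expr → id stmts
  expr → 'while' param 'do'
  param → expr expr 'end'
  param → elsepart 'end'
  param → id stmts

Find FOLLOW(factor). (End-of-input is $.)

{ 'do', 'end', 'while', id }

In program → factor 'do': add FIRST('do') = { 'do' }.
In factor → factor 'do': add FIRST('do') = { 'do' }.
In factor → param 'while' factor: factor is at the end, add FOLLOW(factor) = { 'do', 'end', 'while', id }.
In elsepart → ; program factor: factor is at the end, add FOLLOW(elsepart) = { 'end', 'while' }.
In stmts → 'while' factor: factor is at the end, add FOLLOW(stmts) = { 'do', 'end', 'while', id }.
Union: FOLLOW(factor) = { 'do', 'end', 'while', id }.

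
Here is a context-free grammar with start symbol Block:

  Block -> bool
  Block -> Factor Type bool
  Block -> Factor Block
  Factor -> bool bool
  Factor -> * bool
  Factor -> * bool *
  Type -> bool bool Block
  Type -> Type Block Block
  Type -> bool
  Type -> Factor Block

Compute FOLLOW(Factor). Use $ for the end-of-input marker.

In Block -> Factor Type bool: add FIRST(Type bool) = { *, bool }.
In Block -> Factor Block: add FIRST(Block) = { *, bool }.
In Type -> Factor Block: add FIRST(Block) = { *, bool }.
Union: FOLLOW(Factor) = { *, bool }.

{ *, bool }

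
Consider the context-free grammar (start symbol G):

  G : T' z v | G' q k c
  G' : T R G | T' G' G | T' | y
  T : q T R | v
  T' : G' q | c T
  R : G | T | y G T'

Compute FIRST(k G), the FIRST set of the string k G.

k is a terminal; add {k} and stop.

{ k }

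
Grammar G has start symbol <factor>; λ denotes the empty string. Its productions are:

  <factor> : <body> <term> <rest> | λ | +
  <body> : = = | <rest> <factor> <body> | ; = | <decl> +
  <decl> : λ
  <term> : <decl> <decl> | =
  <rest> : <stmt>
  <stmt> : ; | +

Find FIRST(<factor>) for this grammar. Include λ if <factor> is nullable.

From <factor> : <body> <term> <rest>: add FIRST(<body>) = { +, ;, = }.
<factor> : λ contributes λ.
<factor> : + contributes {+}.
Union: FIRST(<factor>) = { +, ;, =, λ }.

{ +, ;, =, λ }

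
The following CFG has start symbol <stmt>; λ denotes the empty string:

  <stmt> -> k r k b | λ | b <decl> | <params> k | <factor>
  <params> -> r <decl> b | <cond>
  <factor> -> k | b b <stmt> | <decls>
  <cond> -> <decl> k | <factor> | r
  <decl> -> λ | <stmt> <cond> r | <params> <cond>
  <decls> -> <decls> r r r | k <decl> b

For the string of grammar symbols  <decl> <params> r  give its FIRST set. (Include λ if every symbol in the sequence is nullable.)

Add FIRST(<decl>)\{λ} = { b, k, r }; <decl> is nullable, continue.
Add FIRST(<params>) = { b, k, r }; <params> is not nullable, stop.

{ b, k, r }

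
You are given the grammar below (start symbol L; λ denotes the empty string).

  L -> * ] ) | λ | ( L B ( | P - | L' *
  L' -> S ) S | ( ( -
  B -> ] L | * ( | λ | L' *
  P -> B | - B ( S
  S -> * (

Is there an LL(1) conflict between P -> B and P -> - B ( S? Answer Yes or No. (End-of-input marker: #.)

FIRST(B) = { (, *, ], λ } and FIRST(- B ( S) = { - }.
The first alternative is nullable and FOLLOW(P) = { - } shares - with FIRST of the second — conflict.

Yes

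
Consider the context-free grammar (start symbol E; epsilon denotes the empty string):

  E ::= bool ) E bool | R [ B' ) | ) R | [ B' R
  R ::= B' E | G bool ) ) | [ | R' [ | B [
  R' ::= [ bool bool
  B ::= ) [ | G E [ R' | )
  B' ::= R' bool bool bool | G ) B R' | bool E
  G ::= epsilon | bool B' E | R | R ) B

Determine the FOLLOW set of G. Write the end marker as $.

{ ), [, bool }

In R ::= G bool ) ): add FIRST(bool ) )) = { bool }.
In B ::= G E [ R': add FIRST(E [ R') = { ), [, bool }.
In B' ::= G ) B R': add FIRST() B R') = { ) }.
Union: FOLLOW(G) = { ), [, bool }.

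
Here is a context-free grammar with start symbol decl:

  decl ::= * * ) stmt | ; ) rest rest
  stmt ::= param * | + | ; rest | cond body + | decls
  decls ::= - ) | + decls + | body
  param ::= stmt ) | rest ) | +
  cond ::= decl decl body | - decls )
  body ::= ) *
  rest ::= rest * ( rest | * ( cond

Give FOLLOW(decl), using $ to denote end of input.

{ $, ), *, ; }

decl is the start symbol, so $ ∈ FOLLOW(decl).
In cond ::= decl decl body: add FIRST(decl body) = { *, ; }.
In cond ::= decl decl body: add FIRST(body) = { ) }.
Union: FOLLOW(decl) = { $, ), *, ; }.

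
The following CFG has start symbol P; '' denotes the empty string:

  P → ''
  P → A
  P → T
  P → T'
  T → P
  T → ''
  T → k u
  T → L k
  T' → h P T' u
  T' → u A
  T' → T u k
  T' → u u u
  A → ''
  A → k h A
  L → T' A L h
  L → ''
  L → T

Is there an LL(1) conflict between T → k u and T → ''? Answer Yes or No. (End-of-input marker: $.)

Yes

FIRST(k u) = { k } and FIRST('') = { '' }.
The second alternative is nullable and FOLLOW(T) = { $, h, k, u } shares k with FIRST of the first — conflict.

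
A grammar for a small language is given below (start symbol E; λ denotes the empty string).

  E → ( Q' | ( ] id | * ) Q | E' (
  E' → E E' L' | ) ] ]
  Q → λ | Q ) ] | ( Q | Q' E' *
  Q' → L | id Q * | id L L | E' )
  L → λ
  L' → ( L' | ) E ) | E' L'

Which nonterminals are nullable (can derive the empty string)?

{ L, Q, Q' }

Directly nullable (have an λ-production): Q, L.
Q' → L with every symbol nullable, so Q' is nullable.
No other nonterminal has a production whose RHS symbols are all nullable.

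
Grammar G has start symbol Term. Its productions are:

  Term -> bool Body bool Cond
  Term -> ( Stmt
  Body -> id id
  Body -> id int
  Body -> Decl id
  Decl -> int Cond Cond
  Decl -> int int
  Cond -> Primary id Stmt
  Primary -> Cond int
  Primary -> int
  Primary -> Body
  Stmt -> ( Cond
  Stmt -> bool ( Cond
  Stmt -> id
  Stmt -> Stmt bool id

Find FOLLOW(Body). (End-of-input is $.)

{ bool, id }

In Term -> bool Body bool Cond: add FIRST(bool Cond) = { bool }.
In Primary -> Body: Body is at the end, add FOLLOW(Primary) = { id }.
Union: FOLLOW(Body) = { bool, id }.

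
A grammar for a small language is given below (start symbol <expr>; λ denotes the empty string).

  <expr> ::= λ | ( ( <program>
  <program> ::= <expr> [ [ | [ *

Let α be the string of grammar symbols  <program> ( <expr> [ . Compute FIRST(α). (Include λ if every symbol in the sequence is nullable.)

{ (, [ }

Add FIRST(<program>) = { (, [ }; <program> is not nullable, stop.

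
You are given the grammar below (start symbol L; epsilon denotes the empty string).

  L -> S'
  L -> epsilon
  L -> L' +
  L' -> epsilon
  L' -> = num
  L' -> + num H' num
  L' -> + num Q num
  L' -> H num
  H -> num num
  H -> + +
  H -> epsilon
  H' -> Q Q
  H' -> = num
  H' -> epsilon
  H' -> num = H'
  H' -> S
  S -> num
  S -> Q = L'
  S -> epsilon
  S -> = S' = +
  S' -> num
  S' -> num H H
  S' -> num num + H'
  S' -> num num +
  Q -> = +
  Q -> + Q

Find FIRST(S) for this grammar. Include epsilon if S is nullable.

S -> num contributes {num}.
From S -> Q = L': add FIRST(Q) = { +, = }.
S -> epsilon contributes epsilon.
S -> = S' = + contributes {=}.
Union: FIRST(S) = { +, =, num, epsilon }.

{ +, =, num, epsilon }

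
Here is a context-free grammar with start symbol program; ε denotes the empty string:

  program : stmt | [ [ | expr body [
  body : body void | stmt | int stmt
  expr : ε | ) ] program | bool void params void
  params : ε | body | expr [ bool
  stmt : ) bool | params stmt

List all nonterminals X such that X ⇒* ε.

Directly nullable (have an ε-production): expr, params.
No other nonterminal has a production whose RHS symbols are all nullable.

{ expr, params }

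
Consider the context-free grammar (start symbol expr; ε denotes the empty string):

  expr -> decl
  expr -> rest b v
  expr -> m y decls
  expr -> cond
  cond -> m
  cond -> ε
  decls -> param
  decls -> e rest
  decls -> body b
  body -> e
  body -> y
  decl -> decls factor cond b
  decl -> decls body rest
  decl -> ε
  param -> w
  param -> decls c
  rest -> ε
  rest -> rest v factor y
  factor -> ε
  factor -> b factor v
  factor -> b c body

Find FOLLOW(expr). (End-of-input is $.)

expr is the start symbol, so $ ∈ FOLLOW(expr).
Union: FOLLOW(expr) = { $ }.

{ $ }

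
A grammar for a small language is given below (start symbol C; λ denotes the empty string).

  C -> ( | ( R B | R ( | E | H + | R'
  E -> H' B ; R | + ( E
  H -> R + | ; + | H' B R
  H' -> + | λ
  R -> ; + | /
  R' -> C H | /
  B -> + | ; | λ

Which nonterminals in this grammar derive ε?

Directly nullable (have an λ-production): H', B.
No other nonterminal has a production whose RHS symbols are all nullable.

{ B, H' }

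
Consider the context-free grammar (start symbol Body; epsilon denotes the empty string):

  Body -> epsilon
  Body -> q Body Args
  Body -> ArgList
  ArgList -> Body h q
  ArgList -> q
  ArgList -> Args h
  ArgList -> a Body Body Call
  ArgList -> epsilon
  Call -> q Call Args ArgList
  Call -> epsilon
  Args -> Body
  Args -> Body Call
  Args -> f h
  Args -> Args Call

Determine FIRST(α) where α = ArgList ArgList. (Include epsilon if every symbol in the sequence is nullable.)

{ a, f, h, q, epsilon }

Add FIRST(ArgList)\{epsilon} = { a, f, h, q }; ArgList is nullable, continue.
Add FIRST(ArgList)\{epsilon} = { a, f, h, q }; ArgList is nullable, continue.
Every symbol is nullable, so include epsilon.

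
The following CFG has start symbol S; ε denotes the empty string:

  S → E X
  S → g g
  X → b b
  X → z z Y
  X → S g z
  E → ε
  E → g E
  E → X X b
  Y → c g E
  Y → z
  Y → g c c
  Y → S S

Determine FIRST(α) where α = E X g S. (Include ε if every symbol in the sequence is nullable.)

Add FIRST(E)\{ε} = { b, g, z }; E is nullable, continue.
Add FIRST(X) = { b, g, z }; X is not nullable, stop.

{ b, g, z }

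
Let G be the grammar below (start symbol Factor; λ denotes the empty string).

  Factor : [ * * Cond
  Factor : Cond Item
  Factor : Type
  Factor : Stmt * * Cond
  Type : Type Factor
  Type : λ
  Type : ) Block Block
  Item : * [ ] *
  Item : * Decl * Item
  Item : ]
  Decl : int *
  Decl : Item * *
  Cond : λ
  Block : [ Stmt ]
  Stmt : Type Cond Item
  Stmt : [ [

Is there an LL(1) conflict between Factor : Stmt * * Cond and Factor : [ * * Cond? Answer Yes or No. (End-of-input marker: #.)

Yes

FIRST(Stmt * * Cond) = { ), *, [, ] } and FIRST([ * * Cond) = { [ }.
Both contain [, so the two alternatives are not disjoint — LL(1) conflict.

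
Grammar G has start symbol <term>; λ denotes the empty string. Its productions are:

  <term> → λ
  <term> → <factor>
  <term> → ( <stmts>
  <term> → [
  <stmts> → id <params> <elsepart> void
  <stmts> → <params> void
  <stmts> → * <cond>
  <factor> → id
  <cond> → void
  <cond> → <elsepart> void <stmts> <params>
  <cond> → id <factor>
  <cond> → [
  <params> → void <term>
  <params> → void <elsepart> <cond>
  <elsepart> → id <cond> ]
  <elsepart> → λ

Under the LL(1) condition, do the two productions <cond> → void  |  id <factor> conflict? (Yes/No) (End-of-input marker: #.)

FIRST(void) = { void } and FIRST(id <factor>) = { id }.
The FIRST sets are disjoint and neither alternative is nullable — no conflict.

No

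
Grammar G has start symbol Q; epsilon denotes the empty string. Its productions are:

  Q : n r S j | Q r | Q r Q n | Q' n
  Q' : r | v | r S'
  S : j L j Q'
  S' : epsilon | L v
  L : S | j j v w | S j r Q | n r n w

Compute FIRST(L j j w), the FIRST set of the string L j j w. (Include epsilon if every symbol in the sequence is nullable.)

{ j, n }

Add FIRST(L) = { j, n }; L is not nullable, stop.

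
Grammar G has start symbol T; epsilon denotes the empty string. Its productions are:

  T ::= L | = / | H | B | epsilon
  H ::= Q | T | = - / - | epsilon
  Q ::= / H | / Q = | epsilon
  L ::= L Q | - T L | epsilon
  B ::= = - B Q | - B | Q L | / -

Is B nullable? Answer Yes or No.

B ::= Q L and each of Q, L is nullable, so B ⇒* epsilon.

Yes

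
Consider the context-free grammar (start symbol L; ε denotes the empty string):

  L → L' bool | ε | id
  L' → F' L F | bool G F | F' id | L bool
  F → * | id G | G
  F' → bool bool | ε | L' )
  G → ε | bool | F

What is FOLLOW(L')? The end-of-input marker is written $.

In L → L' bool: add FIRST(bool) = { bool }.
In F' → L' ): add FIRST()) = { ) }.
Union: FOLLOW(L') = { ), bool }.

{ ), bool }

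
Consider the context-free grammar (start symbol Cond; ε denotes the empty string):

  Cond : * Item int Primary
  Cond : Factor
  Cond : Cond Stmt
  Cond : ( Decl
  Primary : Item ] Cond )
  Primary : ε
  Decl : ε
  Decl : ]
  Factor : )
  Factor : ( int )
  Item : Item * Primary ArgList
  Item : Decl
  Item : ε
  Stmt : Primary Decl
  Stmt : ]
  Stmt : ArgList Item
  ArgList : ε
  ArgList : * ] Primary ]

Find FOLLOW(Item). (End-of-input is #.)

In Cond : * Item int Primary: add FIRST(int Primary) = { int }.
In Primary : Item ] Cond ): add FIRST(] Cond )) = { ] }.
In Item : Item * Primary ArgList: add FIRST(* Primary ArgList) = { * }.
In Stmt : ArgList Item: Item is at the end, add FOLLOW(Stmt) = { #, ), *, ] }.
Union: FOLLOW(Item) = { #, ), *, ], int }.

{ #, ), *, ], int }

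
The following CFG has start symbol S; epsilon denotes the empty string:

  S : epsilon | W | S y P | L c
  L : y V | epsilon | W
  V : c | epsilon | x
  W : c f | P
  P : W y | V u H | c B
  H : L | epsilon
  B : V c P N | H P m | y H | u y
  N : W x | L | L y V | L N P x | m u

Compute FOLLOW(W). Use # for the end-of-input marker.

In S : W: W is at the end, add FOLLOW(S) = { #, y }.
In L : W: W is at the end, add FOLLOW(L) = { #, c, m, u, x, y }.
In P : W y: add FIRST(y) = { y }.
In N : W x: add FIRST(x) = { x }.
Union: FOLLOW(W) = { #, c, m, u, x, y }.

{ #, c, m, u, x, y }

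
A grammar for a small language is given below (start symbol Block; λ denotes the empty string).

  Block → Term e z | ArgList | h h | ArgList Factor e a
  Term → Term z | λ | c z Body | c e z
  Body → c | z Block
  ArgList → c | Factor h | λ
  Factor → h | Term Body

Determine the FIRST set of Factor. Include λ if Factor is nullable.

Factor → h contributes {h}.
From Factor → Term Body: Term nullable, take FIRST(Term) ∪ FIRST(Body) = { c, z }.
Union: FIRST(Factor) = { c, h, z }.

{ c, h, z }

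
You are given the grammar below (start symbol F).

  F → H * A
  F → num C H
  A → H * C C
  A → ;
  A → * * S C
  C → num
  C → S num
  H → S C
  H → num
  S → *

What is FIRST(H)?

{ *, num }

From H → S C: add FIRST(S) = { * }.
H → num contributes {num}.
Union: FIRST(H) = { *, num }.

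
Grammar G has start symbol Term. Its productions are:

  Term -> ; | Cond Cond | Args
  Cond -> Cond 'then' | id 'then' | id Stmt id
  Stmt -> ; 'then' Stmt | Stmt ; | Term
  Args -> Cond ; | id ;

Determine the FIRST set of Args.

From Args -> Cond ;: add FIRST(Cond) = { id }.
Args -> id ; contributes {id}.
Union: FIRST(Args) = { id }.

{ id }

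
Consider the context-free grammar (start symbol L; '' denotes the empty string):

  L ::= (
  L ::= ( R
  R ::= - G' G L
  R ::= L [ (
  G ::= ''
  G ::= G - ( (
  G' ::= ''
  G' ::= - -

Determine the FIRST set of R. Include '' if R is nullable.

{ (, - }

R ::= - G' G L contributes {-}.
From R ::= L [ (: add FIRST(L) = { ( }.
Union: FIRST(R) = { (, - }.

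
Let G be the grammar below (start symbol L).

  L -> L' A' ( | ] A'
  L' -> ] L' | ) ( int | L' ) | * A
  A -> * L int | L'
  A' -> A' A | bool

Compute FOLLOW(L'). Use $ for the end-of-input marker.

{ $, (, ), *, ], bool, int }

In L -> L' A' (: add FIRST(A' () = { bool }.
In L' -> ] L': L' is at the end, add FOLLOW(L') = { $, (, ), *, ], bool, int }.
In L' -> L' ): add FIRST()) = { ) }.
In A -> L': L' is at the end, add FOLLOW(A) = { $, (, ), *, ], bool, int }.
Union: FOLLOW(L') = { $, (, ), *, ], bool, int }.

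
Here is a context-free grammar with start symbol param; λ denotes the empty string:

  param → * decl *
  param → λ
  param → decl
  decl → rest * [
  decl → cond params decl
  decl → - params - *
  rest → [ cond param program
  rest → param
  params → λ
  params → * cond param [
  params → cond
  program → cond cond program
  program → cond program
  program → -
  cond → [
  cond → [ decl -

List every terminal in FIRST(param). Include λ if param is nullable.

param → * decl * contributes {*}.
param → λ contributes λ.
From param → decl: add FIRST(decl) = { *, -, [ }.
Union: FIRST(param) = { *, -, [, λ }.

{ *, -, [, λ }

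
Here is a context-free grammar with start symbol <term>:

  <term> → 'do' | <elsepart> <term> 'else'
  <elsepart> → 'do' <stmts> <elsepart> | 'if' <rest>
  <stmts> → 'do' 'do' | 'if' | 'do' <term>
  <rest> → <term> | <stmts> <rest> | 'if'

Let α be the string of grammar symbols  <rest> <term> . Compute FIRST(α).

{ 'do', 'if' }

Add FIRST(<rest>) = { 'do', 'if' }; <rest> is not nullable, stop.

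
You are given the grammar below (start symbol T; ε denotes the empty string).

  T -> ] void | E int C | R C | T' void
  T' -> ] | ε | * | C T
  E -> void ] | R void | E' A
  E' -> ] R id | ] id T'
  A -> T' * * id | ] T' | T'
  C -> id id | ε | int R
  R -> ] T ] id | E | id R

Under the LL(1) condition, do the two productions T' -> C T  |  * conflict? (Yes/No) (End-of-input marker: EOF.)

FIRST(C T) = { *, ], id, int, void } and FIRST(*) = { * }.
Both contain *, so the two alternatives are not disjoint — LL(1) conflict.

Yes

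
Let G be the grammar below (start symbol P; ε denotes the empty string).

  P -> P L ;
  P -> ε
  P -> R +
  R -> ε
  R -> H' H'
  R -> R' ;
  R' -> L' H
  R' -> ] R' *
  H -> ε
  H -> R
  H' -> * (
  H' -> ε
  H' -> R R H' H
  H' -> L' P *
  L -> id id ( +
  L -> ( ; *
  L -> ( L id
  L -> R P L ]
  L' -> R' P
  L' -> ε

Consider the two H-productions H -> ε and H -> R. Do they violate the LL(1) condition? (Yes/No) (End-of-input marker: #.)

Yes

FIRST(ε) = { ε } and FIRST(R) = { (, *, +, ;, ], id, ε }.
Both alternatives are nullable, violating the LL(1) condition.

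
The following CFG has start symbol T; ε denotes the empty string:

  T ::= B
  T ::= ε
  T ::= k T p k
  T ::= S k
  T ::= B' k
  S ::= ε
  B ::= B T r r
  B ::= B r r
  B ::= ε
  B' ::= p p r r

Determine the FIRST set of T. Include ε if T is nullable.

{ k, p, r, ε }

From T ::= B: add FIRST(B) = { k, p, r, ε } (including ε since B is nullable).
T ::= ε contributes ε.
T ::= k T p k contributes {k}.
From T ::= S k: S nullable, take FIRST(S) ∪ {k} = { k }.
From T ::= B' k: add FIRST(B') = { p }.
Union: FIRST(T) = { k, p, r, ε }.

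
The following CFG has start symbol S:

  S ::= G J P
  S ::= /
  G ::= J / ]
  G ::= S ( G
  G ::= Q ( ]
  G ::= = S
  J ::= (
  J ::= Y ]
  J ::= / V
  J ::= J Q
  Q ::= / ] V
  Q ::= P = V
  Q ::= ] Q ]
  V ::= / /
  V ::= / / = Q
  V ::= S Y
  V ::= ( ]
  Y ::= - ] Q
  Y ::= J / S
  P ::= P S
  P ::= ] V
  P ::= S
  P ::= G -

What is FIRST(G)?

{ (, -, /, =, ] }

From G ::= J / ]: add FIRST(J) = { (, -, / }.
From G ::= S ( G: add FIRST(S) = { (, -, /, =, ] }.
From G ::= Q ( ]: add FIRST(Q) = { (, -, /, =, ] }.
G ::= = S contributes {=}.
Union: FIRST(G) = { (, -, /, =, ] }.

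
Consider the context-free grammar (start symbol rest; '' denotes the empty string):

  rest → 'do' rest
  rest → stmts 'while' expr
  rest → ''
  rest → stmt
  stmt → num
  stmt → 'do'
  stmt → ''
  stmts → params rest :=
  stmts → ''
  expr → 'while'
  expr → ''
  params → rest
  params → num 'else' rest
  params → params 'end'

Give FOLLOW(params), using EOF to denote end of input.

In stmts → params rest :=: add FIRST(rest :=) = { 'do', 'end', 'while', :=, num }.
In params → params 'end': add FIRST('end') = { 'end' }.
Union: FOLLOW(params) = { 'do', 'end', 'while', :=, num }.

{ 'do', 'end', 'while', :=, num }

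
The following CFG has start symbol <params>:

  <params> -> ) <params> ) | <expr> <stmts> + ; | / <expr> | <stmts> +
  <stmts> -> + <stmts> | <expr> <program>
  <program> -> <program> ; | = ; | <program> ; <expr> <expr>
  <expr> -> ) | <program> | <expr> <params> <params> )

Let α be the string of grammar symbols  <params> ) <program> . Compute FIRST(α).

Add FIRST(<params>) = { ), +, /, = }; <params> is not nullable, stop.

{ ), +, /, = }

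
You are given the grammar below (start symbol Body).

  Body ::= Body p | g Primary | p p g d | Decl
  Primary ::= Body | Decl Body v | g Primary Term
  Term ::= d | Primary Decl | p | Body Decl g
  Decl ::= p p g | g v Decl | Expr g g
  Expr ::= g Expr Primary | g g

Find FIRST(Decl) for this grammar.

{ g, p }

Decl ::= p p g contributes {p}.
Decl ::= g v Decl contributes {g}.
From Decl ::= Expr g g: add FIRST(Expr) = { g }.
Union: FIRST(Decl) = { g, p }.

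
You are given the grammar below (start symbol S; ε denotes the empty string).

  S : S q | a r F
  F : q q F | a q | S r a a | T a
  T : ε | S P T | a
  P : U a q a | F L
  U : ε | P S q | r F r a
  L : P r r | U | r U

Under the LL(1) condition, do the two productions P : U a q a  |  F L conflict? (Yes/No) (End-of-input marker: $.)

FIRST(U a q a) = { a, q, r } and FIRST(F L) = { a, q }.
Both contain a, so the two alternatives are not disjoint — LL(1) conflict.

Yes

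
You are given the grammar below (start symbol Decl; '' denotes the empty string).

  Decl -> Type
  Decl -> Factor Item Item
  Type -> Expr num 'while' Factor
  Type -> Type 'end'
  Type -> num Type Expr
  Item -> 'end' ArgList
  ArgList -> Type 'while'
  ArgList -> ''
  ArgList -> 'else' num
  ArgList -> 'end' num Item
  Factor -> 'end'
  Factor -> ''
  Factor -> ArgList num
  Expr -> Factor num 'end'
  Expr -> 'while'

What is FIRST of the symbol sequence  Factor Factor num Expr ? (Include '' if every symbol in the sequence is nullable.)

Add FIRST(Factor)\{''} = { 'else', 'end', 'while', num }; Factor is nullable, continue.
Add FIRST(Factor)\{''} = { 'else', 'end', 'while', num }; Factor is nullable, continue.
num is a terminal; add {num} and stop.

{ 'else', 'end', 'while', num }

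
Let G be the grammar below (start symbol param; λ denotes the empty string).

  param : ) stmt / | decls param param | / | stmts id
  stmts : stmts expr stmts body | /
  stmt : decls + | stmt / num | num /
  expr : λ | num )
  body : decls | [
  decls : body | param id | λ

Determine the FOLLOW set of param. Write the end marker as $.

param is the start symbol, so $ ∈ FOLLOW(param).
In param : decls param param: add FIRST(param) = { ), /, [ }.
In param : decls param param: param is at the end, add FOLLOW(param) = { $, ), /, [, id }.
In decls : param id: add FIRST(id) = { id }.
Union: FOLLOW(param) = { $, ), /, [, id }.

{ $, ), /, [, id }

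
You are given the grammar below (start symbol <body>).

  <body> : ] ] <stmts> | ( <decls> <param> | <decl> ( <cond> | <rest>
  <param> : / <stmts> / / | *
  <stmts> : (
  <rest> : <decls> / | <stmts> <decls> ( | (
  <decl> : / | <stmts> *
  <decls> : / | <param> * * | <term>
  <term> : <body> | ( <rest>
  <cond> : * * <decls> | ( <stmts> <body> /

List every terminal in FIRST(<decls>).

<decls> : / contributes {/}.
From <decls> : <param> * *: add FIRST(<param>) = { *, / }.
From <decls> : <term>: add FIRST(<term>) = { (, *, /, ] }.
Union: FIRST(<decls>) = { (, *, /, ] }.

{ (, *, /, ] }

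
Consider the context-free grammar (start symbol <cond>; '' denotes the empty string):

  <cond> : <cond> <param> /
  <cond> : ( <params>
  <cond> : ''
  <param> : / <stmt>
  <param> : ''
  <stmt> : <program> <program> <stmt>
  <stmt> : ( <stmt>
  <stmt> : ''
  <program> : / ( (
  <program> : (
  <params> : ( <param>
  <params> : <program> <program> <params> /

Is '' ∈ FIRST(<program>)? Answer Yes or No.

Nullable nonterminals: <cond>, <param>, <stmt>.
No production of <program> has an RHS whose symbols are all nullable, so <program> is not nullable.

No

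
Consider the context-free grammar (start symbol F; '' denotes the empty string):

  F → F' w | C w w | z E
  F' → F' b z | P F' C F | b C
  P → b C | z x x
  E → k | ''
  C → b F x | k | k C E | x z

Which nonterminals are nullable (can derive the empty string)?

{ E }

Directly nullable (have an ''-production): E.
No other nonterminal has a production whose RHS symbols are all nullable.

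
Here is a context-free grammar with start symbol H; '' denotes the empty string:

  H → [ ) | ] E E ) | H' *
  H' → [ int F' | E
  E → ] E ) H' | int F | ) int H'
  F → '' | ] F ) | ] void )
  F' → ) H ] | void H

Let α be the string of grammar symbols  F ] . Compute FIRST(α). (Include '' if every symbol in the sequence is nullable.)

{ ] }

Add FIRST(F)\{''} = { ] }; F is nullable, continue.
] is a terminal; add {]} and stop.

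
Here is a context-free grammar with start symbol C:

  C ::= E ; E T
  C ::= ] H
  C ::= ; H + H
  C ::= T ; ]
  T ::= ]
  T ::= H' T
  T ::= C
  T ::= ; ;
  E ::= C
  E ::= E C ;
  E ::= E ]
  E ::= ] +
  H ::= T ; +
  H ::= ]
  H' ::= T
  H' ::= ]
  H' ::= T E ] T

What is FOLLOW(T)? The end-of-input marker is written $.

{ $, ;, ] }

In C ::= E ; E T: T is at the end, add FOLLOW(C) = { $, ;, ] }.
In C ::= T ; ]: add FIRST(; ]) = { ; }.
In T ::= H' T: T is at the end, add FOLLOW(T) = { $, ;, ] }.
In H ::= T ; +: add FIRST(; +) = { ; }.
In H' ::= T: T is at the end, add FOLLOW(H') = { ;, ] }.
In H' ::= T E ] T: add FIRST(E ] T) = { ;, ] }.
In H' ::= T E ] T: T is at the end, add FOLLOW(H') = { ;, ] }.
Union: FOLLOW(T) = { $, ;, ] }.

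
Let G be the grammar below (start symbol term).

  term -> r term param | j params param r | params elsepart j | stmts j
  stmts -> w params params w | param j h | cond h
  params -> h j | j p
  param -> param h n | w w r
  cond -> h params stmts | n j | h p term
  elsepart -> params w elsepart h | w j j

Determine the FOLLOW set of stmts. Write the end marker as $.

{ h, j }

In term -> stmts j: add FIRST(j) = { j }.
In cond -> h params stmts: stmts is at the end, add FOLLOW(cond) = { h }.
Union: FOLLOW(stmts) = { h, j }.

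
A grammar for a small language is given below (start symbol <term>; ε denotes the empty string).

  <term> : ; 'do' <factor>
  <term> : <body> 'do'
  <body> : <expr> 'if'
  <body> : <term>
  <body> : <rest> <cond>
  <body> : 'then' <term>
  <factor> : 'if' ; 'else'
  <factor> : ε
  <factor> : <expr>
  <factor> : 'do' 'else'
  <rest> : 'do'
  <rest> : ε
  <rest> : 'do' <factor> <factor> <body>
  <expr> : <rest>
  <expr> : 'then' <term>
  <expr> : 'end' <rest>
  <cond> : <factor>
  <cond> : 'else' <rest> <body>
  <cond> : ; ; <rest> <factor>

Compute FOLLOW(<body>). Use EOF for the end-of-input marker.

In <term> : <body> 'do': add FIRST('do') = { 'do' }.
In <rest> : 'do' <factor> <factor> <body>: <body> is at the end, add FOLLOW(<rest>) = { EOF, 'do', 'else', 'end', 'if', 'then', ; }.
In <cond> : 'else' <rest> <body>: <body> is at the end, add FOLLOW(<cond>) = { EOF, 'do', 'else', 'end', 'if', 'then', ; }.
Union: FOLLOW(<body>) = { EOF, 'do', 'else', 'end', 'if', 'then', ; }.

{ EOF, 'do', 'else', 'end', 'if', 'then', ; }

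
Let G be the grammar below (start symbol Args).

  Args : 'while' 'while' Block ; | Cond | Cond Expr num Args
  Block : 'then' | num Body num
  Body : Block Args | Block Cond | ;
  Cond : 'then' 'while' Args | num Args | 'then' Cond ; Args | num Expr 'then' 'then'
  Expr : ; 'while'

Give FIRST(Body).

From Body : Block Args: add FIRST(Block) = { 'then', num }.
From Body : Block Cond: add FIRST(Block) = { 'then', num }.
Body : ; contributes {;}.
Union: FIRST(Body) = { 'then', ;, num }.

{ 'then', ;, num }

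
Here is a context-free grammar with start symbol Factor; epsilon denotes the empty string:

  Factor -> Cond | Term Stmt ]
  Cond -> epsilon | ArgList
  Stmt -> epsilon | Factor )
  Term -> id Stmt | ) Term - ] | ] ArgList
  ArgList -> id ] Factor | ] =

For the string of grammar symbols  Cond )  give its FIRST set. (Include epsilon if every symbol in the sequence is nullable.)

Add FIRST(Cond)\{epsilon} = { ], id }; Cond is nullable, continue.
) is a terminal; add {)} and stop.

{ ), ], id }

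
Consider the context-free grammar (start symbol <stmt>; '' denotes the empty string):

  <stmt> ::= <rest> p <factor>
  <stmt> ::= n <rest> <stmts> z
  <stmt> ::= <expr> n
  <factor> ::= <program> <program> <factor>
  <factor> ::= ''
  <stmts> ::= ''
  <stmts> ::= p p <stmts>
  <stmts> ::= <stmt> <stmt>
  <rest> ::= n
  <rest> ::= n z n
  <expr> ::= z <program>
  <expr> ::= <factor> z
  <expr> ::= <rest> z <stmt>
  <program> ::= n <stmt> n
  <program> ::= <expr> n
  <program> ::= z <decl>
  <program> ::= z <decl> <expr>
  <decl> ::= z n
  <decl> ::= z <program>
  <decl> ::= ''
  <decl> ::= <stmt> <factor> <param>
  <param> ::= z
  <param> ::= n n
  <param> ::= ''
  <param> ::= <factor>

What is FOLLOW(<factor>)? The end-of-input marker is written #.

{ #, n, z }

In <stmt> ::= <rest> p <factor>: <factor> is at the end, add FOLLOW(<stmt>) = { #, n, z }.
In <factor> ::= <program> <program> <factor>: <factor> is at the end, add FOLLOW(<factor>) = { #, n, z }.
In <expr> ::= <factor> z: add FIRST(z) = { z }.
In <decl> ::= <stmt> <factor> <param>: add FIRST(<param>)\{''} = { n, z }.
  Since <param> is nullable, also add FOLLOW(<decl>) = { #, n, z }.
In <param> ::= <factor>: <factor> is at the end, add FOLLOW(<param>) = { #, n, z }.
Union: FOLLOW(<factor>) = { #, n, z }.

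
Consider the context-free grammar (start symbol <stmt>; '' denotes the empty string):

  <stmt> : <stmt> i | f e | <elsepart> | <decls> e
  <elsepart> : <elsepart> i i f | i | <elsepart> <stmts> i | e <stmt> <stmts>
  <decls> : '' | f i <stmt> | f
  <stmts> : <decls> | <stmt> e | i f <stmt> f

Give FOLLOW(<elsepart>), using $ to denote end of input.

{ $, e, f, i }

In <stmt> : <elsepart>: <elsepart> is at the end, add FOLLOW(<stmt>) = { $, e, f, i }.
In <elsepart> : <elsepart> i i f: add FIRST(i i f) = { i }.
In <elsepart> : <elsepart> <stmts> i: add FIRST(<stmts> i) = { e, f, i }.
Union: FOLLOW(<elsepart>) = { $, e, f, i }.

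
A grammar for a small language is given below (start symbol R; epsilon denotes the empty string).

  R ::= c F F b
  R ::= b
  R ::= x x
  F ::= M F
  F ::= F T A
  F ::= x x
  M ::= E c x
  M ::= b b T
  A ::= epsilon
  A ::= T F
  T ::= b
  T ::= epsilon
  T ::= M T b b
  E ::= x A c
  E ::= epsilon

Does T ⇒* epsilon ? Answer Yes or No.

T has an epsilon-production, so T ⇒ epsilon.

Yes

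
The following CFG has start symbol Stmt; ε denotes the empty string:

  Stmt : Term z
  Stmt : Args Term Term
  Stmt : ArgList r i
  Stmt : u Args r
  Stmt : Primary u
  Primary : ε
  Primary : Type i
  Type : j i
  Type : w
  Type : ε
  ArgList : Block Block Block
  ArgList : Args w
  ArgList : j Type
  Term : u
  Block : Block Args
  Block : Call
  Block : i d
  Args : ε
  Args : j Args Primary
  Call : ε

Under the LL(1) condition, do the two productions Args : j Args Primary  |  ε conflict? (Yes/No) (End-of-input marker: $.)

FIRST(j Args Primary) = { j } and FIRST(ε) = { ε }.
The second alternative is nullable and FOLLOW(Args) = { i, j, r, u, w } shares j with FIRST of the first — conflict.

Yes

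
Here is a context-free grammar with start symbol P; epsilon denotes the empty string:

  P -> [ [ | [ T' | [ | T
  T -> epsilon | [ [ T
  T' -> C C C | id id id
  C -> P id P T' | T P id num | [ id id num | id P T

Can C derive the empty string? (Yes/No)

Nullable nonterminals: P, T.
No production of C has an RHS whose symbols are all nullable, so C is not nullable.

No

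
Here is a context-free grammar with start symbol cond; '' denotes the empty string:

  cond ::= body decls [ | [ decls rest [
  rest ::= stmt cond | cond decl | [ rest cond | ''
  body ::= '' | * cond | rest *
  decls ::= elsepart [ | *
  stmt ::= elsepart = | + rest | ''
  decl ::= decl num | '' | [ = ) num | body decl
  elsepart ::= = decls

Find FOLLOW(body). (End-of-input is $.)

{ *, +, =, [, num }

In cond ::= body decls [: add FIRST(decls [) = { *, = }.
In decl ::= body decl: add FIRST(decl)\{''} = { *, +, =, [, num }.
  Since decl is nullable, also add FOLLOW(decl) = { *, +, =, [, num }.
Union: FOLLOW(body) = { *, +, =, [, num }.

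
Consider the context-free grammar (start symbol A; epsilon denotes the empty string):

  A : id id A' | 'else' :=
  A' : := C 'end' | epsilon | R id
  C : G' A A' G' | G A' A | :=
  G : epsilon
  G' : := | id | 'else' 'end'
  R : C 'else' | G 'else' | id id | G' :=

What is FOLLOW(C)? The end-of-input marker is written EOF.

In A' : := C 'end': add FIRST('end') = { 'end' }.
In R : C 'else': add FIRST('else') = { 'else' }.
Union: FOLLOW(C) = { 'else', 'end' }.

{ 'else', 'end' }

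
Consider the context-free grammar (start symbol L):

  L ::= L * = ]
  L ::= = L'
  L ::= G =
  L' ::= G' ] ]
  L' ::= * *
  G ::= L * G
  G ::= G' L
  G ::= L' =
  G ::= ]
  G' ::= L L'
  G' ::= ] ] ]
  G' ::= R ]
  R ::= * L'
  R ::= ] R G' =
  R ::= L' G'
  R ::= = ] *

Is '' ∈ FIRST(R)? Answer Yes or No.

No nonterminal in this grammar is nullable.
No production of R has an RHS whose symbols are all nullable, so R is not nullable.

No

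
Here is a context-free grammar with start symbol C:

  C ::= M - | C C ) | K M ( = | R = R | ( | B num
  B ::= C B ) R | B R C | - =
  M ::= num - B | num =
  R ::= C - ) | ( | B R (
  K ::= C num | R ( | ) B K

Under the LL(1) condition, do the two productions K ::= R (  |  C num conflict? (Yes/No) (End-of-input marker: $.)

FIRST(R () = { (, ), -, num } and FIRST(C num) = { (, ), -, num }.
Both contain (, so the two alternatives are not disjoint — LL(1) conflict.

Yes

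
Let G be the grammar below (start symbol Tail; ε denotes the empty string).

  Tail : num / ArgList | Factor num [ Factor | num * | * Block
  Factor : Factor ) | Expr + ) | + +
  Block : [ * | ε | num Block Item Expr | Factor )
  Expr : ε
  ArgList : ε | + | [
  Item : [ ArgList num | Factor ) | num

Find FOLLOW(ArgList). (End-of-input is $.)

{ $, num }

In Tail : num / ArgList: ArgList is at the end, add FOLLOW(Tail) = { $ }.
In Item : [ ArgList num: add FIRST(num) = { num }.
Union: FOLLOW(ArgList) = { $, num }.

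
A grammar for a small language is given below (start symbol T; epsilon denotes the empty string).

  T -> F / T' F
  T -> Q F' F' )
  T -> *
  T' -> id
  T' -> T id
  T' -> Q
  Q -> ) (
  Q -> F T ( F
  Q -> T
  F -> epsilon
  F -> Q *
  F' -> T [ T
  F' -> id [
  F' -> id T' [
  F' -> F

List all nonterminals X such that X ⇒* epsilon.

Directly nullable (have an epsilon-production): F.
F' -> F with every symbol nullable, so F' is nullable.
No other nonterminal has a production whose RHS symbols are all nullable.

{ F, F' }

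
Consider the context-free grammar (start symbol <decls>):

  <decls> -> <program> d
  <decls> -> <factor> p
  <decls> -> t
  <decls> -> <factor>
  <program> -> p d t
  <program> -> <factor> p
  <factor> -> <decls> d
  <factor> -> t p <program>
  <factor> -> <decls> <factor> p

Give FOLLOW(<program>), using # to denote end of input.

In <decls> -> <program> d: add FIRST(d) = { d }.
In <factor> -> t p <program>: <program> is at the end, add FOLLOW(<factor>) = { #, d, p, t }.
Union: FOLLOW(<program>) = { #, d, p, t }.

{ #, d, p, t }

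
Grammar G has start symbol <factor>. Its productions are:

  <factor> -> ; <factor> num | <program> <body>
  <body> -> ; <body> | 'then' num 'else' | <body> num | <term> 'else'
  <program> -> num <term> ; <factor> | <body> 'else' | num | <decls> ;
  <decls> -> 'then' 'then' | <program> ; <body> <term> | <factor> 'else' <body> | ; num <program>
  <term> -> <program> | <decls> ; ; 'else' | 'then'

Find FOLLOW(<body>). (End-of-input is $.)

{ $, 'else', 'then', ;, num }

In <factor> -> <program> <body>: <body> is at the end, add FOLLOW(<factor>) = { $, 'else', 'then', ;, num }.
In <body> -> ; <body>: <body> is at the end, add FOLLOW(<body>) = { $, 'else', 'then', ;, num }.
In <body> -> <body> num: add FIRST(num) = { num }.
In <program> -> <body> 'else': add FIRST('else') = { 'else' }.
In <decls> -> <program> ; <body> <term>: add FIRST(<term>) = { 'then', ;, num }.
In <decls> -> <factor> 'else' <body>: <body> is at the end, add FOLLOW(<decls>) = { ; }.
Union: FOLLOW(<body>) = { $, 'else', 'then', ;, num }.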